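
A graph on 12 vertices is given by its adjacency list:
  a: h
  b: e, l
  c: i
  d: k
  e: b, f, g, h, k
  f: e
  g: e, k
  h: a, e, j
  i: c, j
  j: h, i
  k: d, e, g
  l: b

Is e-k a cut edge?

No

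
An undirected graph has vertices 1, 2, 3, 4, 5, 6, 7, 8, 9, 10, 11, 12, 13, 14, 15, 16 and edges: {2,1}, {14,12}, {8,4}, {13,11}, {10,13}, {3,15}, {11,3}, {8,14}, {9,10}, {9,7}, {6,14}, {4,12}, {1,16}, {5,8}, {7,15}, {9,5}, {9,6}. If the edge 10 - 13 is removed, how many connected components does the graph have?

10 and 13 are still connected via 10-9-7-15-3-11-13, so the component count stays at 2.

2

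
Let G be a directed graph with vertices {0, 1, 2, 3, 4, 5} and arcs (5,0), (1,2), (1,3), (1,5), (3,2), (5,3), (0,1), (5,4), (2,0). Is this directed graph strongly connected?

There is no directed path from 4 to 3, so the graph is not strongly connected.

No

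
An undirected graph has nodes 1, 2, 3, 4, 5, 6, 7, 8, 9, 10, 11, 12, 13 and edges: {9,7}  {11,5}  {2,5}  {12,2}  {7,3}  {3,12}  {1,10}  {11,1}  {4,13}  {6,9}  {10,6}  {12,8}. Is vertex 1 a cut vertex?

Deleting 1 leaves 2 components (was 2), so 1 is not a cut vertex.

No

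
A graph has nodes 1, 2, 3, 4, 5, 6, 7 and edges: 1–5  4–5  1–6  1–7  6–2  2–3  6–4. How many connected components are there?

Starting from 1 we can reach 1, 2, 3, 4, 5, 6, 7. That is one component of size 7.
Total: 1 component.

1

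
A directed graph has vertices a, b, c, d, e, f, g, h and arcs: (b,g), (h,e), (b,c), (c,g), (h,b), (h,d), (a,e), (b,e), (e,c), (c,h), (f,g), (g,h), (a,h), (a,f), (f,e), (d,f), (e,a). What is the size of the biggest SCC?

8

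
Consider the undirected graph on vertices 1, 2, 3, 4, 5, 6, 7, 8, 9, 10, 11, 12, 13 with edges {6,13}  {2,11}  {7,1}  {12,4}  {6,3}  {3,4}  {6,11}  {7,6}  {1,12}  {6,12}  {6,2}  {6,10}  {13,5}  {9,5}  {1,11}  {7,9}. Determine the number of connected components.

2

8 is isolated — a component by itself.
Starting from 1 we can reach 1, 2, 3, 4, 5, 6, 7, 9, 10, 11, 12, 13. That is one component of size 12.
Total: 2 components.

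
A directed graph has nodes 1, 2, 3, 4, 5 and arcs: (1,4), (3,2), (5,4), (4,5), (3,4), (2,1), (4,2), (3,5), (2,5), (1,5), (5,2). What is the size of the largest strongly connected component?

4

{1, 2, 4, 5} are all mutually reachable — one SCC of size 4.
{3} is an SCC by itself.
The largest has 4 vertices.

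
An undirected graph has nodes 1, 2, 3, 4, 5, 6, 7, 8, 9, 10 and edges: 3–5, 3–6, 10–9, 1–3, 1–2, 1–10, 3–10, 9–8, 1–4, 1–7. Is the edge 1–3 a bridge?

No

After removing 1–3, the path 1-10-3 still connects them, so the edge is not a bridge.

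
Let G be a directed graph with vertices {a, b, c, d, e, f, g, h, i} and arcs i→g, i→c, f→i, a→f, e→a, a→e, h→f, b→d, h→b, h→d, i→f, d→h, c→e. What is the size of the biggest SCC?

5

{a, c, e, f, i} are all mutually reachable — one SCC of size 5.
{b, d, h} are all mutually reachable — one SCC of size 3.
{g} is an SCC by itself.
The largest has 5 vertices.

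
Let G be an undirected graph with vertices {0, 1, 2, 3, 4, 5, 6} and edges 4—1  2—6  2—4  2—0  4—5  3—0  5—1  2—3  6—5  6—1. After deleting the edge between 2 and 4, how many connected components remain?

2 and 4 are still connected via 2-6-5-4, so the component count stays at 1.

1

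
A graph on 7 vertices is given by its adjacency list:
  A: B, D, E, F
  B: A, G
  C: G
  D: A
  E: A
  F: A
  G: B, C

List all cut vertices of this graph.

Removing A increases the component count from 1 to 4, so A is a cut vertex.
Removing B increases the component count from 1 to 2, so B is a cut vertex.
Removing G increases the component count from 1 to 2, so G is a cut vertex.
By contrast removing F leaves 1 component; it is not a cut vertex. No other vertex is a cut vertex either.

A, B, G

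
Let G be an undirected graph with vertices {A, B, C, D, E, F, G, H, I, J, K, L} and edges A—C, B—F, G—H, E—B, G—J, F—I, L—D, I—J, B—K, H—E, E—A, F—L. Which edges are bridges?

A-C, A-E, B-K, D-L, F-L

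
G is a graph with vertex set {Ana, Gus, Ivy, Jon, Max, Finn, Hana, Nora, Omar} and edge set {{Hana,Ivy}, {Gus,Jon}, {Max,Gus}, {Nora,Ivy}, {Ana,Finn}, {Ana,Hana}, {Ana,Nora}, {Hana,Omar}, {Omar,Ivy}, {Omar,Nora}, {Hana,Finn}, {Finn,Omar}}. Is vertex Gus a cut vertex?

Yes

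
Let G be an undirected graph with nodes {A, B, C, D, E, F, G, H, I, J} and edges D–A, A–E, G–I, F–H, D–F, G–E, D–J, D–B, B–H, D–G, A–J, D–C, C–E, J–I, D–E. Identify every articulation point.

D

Removing D increases the component count from 1 to 2, so D is a cut vertex.
By contrast removing E leaves 1 component; it is not a cut vertex. No other vertex is a cut vertex either.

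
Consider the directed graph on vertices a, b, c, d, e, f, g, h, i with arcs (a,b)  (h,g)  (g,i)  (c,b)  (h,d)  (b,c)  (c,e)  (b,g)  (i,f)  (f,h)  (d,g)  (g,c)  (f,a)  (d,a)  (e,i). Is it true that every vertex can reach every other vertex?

Yes

From b we can reach every vertex (a, b, c, d, e, f, g, h, i), and every vertex can reach b (a, b, c, d, e, f, g, h, i). So the whole graph is one strongly connected component.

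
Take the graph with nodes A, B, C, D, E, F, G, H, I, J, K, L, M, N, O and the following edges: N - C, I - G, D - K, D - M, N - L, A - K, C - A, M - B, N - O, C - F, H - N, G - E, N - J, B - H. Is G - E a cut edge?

Yes

Removing G - E leaves no path between G and E: the component count goes from 2 to 3. So it is a bridge.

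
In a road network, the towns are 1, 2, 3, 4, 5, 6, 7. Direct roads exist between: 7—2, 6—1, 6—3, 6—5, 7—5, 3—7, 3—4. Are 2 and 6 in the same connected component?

Yes

From 2 we can reach 1, 2, 3, 4, 5, 6, 7, which includes 6.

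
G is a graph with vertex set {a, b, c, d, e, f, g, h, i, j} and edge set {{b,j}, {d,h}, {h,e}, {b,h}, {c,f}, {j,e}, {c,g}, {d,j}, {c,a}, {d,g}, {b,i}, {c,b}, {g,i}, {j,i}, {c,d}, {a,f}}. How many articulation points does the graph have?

Removing c increases the component count from 1 to 2, so c is a cut vertex.
By contrast removing a leaves 1 component; it is not a cut vertex. No other vertex is a cut vertex either.

1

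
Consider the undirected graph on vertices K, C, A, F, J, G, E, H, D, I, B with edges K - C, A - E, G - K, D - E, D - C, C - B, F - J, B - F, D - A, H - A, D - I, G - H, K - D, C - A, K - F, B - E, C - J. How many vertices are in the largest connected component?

Starting from A we can reach A, B, C, D, E, F, G, H, I, J, K. That is one component of size 11.
The largest has 11 vertices.

11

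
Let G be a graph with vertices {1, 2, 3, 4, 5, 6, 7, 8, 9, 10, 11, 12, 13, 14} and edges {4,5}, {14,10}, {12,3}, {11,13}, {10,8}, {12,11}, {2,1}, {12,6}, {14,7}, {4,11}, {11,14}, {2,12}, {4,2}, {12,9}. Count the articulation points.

6

Removing 2 increases the component count from 1 to 2, so 2 is a cut vertex.
Removing 4 increases the component count from 1 to 2, so 4 is a cut vertex.
Removing 10 increases the component count from 1 to 2, so 10 is a cut vertex.
Likewise 11, 12, 14 are cut vertices.
By contrast removing 7 leaves 1 component; it is not a cut vertex. No other vertex is a cut vertex either.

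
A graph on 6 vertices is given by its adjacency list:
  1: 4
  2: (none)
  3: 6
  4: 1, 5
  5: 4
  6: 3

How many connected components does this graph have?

2 is isolated — a component by itself.
Starting from 3 we can reach 3, 6. That is one component of size 2.
Starting from 1 we can reach 1, 4, 5. That is one component of size 3.
Total: 3 components.

3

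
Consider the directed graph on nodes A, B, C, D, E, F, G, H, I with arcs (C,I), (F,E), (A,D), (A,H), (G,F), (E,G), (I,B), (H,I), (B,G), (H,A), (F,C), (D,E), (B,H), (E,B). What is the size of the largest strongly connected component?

{A, B, C, D, E, F, G, H, I} are all mutually reachable — one SCC of size 9.
The largest has 9 vertices.

9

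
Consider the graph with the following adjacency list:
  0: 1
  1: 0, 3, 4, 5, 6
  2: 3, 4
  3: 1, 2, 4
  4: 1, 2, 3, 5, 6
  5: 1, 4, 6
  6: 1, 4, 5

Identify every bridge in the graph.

0-1

The edges on the cycle 4-3-2-4 are not bridges since each lies on that cycle.
But removing 0-1 disconnects 0 from 1 — this is a bridge.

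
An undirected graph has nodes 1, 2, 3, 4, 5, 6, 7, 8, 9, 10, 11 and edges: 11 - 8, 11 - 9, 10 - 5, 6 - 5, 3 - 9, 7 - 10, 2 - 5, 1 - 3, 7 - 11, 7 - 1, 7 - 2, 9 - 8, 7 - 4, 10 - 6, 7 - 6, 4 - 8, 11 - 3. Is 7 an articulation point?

Yes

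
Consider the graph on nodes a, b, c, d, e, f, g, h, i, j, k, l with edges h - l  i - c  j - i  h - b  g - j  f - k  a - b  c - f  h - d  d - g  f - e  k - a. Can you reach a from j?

Yes

From j we can reach a, b, c, d, e, f, g, h, i, j, k, l, which includes a.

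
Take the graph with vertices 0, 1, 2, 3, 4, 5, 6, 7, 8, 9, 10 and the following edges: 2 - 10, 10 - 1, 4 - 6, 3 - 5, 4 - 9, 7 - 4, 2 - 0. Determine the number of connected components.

4

8 is isolated — a component by itself.
Starting from 3 we can reach 3, 5. That is one component of size 2.
Starting from 4 we can reach 4, 6, 7, 9. That is one component of size 4.
Starting from 0 we can reach 0, 1, 2, 10. That is one component of size 4.
Total: 4 components.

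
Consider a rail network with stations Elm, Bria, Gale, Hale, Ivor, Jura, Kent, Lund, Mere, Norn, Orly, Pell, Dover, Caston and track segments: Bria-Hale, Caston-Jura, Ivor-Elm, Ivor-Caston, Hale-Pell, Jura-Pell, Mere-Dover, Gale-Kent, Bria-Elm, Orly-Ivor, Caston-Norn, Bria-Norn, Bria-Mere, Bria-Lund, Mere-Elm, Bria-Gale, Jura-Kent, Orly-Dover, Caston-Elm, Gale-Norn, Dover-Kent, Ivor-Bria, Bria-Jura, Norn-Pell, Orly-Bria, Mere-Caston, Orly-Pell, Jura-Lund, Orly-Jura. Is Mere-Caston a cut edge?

No

After removing Mere-Caston, the path Mere-Elm-Caston still connects them, so the edge is not a bridge.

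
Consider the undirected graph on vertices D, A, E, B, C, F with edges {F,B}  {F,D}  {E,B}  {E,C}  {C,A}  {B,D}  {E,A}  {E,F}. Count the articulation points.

Removing E increases the component count from 1 to 2, so E is a cut vertex.
By contrast removing B leaves 1 component; it is not a cut vertex. No other vertex is a cut vertex either.

1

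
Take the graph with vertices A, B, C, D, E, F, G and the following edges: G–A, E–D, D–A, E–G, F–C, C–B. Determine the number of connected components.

2

Starting from B we can reach B, C, F. That is one component of size 3.
Starting from A we can reach A, D, E, G. That is one component of size 4.
Total: 2 components.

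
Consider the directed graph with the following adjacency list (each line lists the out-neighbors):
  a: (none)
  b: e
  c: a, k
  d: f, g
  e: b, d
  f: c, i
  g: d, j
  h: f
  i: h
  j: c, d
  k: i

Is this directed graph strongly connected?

No

There is no directed path from a to h, so the graph is not strongly connected.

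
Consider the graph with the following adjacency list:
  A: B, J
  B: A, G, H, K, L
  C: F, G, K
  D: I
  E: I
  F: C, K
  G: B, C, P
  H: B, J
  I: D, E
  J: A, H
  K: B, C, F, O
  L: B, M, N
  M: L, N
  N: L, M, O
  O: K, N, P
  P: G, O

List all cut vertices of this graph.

Removing B increases the component count from 2 to 3, so B is a cut vertex.
Removing I increases the component count from 2 to 3, so I is a cut vertex.
By contrast removing J leaves 2 components; it is not a cut vertex. No other vertex is a cut vertex either.

B, I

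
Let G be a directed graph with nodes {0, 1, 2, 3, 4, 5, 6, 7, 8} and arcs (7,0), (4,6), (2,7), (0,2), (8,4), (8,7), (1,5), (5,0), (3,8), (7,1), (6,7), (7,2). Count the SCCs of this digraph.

{0, 1, 2, 5, 7} are all mutually reachable — one SCC of size 5.
{8} is an SCC by itself.
{4} is an SCC by itself.
{6} is an SCC by itself.
{3} is an SCC by itself.
That gives 5 strongly connected components.

5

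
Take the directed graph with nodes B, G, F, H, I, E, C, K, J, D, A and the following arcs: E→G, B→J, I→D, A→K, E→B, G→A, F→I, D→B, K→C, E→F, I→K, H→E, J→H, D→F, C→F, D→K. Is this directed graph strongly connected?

From D we can reach every vertex (A, B, C, D, E, F, G, H, I, J, K), and every vertex can reach D (A, B, C, D, E, F, G, H, I, J, K). So the whole graph is one strongly connected component.

Yes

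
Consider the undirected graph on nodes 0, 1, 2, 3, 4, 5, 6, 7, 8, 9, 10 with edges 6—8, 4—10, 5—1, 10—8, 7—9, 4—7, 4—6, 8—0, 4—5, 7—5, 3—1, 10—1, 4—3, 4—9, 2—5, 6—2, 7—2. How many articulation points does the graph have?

Removing 8 increases the component count from 1 to 2, so 8 is a cut vertex.
By contrast removing 7 leaves 1 component; it is not a cut vertex. No other vertex is a cut vertex either.

1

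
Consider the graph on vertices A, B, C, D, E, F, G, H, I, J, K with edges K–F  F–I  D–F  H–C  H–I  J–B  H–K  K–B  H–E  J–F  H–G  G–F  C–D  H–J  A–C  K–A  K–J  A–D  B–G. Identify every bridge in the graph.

The edges on the cycle H-K-A-D-C-H are not bridges since each lies on that cycle.
But removing E–H disconnects E from H — this is a bridge.

E-H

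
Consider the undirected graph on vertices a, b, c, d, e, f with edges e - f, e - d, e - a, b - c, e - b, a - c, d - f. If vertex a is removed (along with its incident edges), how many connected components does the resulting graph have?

With a gone, the remaining components are: {b, c, d, e, f}.
That is 1 component.

1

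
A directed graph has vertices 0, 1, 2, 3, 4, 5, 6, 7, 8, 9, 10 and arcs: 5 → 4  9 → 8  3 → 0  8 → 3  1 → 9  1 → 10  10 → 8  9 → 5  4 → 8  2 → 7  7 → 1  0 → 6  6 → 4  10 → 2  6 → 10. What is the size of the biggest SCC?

11

{0, 1, 2, 3, 4, 5, 6, 7, 8, 9, 10} are all mutually reachable — one SCC of size 11.
The largest has 11 vertices.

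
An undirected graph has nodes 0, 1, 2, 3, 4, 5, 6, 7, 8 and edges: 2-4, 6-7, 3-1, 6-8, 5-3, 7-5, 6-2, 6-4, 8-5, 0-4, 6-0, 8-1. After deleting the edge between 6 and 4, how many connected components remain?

1

6 and 4 are still connected via 6-2-4, so the component count stays at 1.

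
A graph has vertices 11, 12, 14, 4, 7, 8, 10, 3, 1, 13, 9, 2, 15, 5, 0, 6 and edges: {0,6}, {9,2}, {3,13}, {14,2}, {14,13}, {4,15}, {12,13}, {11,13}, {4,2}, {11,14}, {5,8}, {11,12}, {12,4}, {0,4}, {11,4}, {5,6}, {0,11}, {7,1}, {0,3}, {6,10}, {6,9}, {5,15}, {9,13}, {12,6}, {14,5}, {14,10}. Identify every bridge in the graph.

The edges on the cycle 11-14-5-15-4-11 are not bridges since each lies on that cycle.
But removing 8 - 5 disconnects 8 from 5; removing 7 - 1 disconnects 7 from 1 — these are bridges.

1-7, 5-8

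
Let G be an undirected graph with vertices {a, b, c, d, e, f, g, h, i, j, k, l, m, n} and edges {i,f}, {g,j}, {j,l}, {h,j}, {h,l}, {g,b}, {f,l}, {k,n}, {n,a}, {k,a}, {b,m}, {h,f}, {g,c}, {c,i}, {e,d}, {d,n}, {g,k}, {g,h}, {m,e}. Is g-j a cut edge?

No

After removing g-j, the path g-h-j still connects them, so the edge is not a bridge.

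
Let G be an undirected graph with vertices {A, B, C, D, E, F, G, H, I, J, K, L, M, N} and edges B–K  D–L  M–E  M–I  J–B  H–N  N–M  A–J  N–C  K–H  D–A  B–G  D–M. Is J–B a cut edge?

No

After removing J–B, the path J-A-D-M-N-H-K-B still connects them, so the edge is not a bridge.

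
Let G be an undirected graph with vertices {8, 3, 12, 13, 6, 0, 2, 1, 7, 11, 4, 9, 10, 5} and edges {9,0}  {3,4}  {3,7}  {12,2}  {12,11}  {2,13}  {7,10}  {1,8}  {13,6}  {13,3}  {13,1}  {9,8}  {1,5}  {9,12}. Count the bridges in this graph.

8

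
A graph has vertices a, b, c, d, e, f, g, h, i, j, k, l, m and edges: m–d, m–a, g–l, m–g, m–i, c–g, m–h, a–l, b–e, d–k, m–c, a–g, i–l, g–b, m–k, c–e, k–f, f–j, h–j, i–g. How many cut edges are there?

The edges on the cycle m-d-k-m are not bridges since each lies on that cycle.
Every edge lies on some cycle, so there are no bridges.

0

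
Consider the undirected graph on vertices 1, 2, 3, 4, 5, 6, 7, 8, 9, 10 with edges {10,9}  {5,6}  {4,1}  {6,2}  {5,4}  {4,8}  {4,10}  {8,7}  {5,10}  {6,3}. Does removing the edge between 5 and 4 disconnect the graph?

No

After removing 5–4, the path 5-10-4 still connects them, so the edge is not a bridge.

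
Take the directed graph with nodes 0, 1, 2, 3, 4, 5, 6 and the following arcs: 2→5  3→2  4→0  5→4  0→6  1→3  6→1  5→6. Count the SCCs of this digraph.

1

{0, 1, 2, 3, 4, 5, 6} are all mutually reachable — one SCC of size 7.
That gives 1 strongly connected component.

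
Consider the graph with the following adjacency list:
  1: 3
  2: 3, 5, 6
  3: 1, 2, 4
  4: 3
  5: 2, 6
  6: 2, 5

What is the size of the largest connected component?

6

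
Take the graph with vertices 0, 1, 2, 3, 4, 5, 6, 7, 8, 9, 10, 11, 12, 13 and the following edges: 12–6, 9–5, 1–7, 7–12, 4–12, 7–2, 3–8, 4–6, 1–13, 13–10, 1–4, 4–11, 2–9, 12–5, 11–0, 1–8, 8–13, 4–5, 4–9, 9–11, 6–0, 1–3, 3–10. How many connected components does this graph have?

Starting from 0 we can reach 0, 1, 2, 3, 4, 5, 6, 7, 8, 9, 10, 11, 12, 13. That is one component of size 14.
Total: 1 component.

1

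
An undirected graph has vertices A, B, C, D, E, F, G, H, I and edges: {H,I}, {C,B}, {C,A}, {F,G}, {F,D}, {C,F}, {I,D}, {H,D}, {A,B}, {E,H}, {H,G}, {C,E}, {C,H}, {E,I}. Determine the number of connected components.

Starting from A we can reach A, B, C, D, E, F, G, H, I. That is one component of size 9.
Total: 1 component.

1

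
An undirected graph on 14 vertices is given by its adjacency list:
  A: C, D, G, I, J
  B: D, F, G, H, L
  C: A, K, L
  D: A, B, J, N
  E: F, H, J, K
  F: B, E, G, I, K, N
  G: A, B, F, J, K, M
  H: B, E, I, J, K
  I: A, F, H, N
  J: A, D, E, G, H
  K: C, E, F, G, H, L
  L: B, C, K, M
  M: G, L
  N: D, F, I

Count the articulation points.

Removing E, for instance, still leaves 1 component. No single vertex removal increases the component count — the graph has no articulation points.

0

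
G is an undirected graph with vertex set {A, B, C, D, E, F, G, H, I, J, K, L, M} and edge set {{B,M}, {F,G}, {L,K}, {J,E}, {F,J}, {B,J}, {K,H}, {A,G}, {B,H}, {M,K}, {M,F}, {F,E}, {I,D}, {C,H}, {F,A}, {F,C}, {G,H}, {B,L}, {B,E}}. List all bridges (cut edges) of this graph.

D-I

The edges on the cycle F-A-G-F are not bridges since each lies on that cycle.
But removing I—D disconnects I from D — this is a bridge.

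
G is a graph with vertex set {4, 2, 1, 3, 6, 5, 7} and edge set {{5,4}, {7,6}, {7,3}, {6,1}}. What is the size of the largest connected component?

4

2 is isolated — a component by itself.
Starting from 4 we can reach 4, 5. That is one component of size 2.
Starting from 1 we can reach 1, 3, 6, 7. That is one component of size 4.
The largest has 4 vertices.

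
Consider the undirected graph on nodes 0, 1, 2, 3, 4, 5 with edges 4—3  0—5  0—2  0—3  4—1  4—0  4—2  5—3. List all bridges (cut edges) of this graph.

1-4

The edges on the cycle 0-5-3-0 are not bridges since each lies on that cycle.
But removing 1—4 disconnects 1 from 4 — this is a bridge.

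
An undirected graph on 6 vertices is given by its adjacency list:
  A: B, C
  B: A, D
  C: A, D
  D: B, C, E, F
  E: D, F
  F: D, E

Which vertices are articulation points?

D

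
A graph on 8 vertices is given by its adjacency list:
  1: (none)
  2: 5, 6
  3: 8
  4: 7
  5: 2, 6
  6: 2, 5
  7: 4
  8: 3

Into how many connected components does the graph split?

1 is isolated — a component by itself.
Starting from 4 we can reach 4, 7. That is one component of size 2.
Starting from 3 we can reach 3, 8. That is one component of size 2.
Starting from 2 we can reach 2, 5, 6. That is one component of size 3.
Total: 4 components.

4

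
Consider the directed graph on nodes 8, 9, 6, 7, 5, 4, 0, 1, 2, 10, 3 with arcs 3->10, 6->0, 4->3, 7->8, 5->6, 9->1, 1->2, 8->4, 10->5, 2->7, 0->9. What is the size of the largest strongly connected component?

{0, 1, 2, 3, 4, 5, 6, 7, 8, 9, 10} are all mutually reachable — one SCC of size 11.
The largest has 11 vertices.

11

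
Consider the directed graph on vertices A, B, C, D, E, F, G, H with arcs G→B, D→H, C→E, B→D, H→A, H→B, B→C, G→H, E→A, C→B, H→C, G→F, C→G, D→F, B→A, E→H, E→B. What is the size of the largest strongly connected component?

6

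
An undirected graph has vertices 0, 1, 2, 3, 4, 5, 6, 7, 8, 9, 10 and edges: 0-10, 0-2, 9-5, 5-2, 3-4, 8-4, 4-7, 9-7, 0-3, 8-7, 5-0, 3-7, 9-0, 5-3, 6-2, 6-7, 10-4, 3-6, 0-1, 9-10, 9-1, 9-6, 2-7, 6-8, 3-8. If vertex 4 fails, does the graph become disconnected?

Deleting 4 leaves 1 component (was 1) (its neighbors 3, 7, 8, 10 remain connected to each other), so 4 is not a cut vertex.

No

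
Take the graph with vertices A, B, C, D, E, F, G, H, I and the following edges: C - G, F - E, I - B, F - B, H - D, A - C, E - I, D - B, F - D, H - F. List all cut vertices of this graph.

C

Removing C increases the component count from 2 to 3, so C is a cut vertex.
By contrast removing G leaves 2 components; it is not a cut vertex. No other vertex is a cut vertex either.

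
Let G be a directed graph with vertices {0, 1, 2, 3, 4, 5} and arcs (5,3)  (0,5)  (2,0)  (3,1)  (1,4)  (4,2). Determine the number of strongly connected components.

1

{0, 1, 2, 3, 4, 5} are all mutually reachable — one SCC of size 6.
That gives 1 strongly connected component.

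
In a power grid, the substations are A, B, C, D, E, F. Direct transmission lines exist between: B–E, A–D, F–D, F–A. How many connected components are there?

C is isolated — a component by itself.
Starting from B we can reach B, E. That is one component of size 2.
Starting from A we can reach A, D, F. That is one component of size 3.
Total: 3 components.

3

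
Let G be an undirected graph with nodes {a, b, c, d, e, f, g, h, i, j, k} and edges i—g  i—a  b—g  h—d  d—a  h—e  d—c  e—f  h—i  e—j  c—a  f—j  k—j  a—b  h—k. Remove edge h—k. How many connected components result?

h and k are still connected via h-e-j-k, so the component count stays at 1.

1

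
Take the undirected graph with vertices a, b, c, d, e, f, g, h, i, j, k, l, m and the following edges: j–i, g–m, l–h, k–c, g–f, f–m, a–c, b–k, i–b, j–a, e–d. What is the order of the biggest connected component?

Starting from d we can reach d, e. That is one component of size 2.
Starting from h we can reach h, l. That is one component of size 2.
Starting from f we can reach f, g, m. That is one component of size 3.
Starting from a we can reach a, b, c, i, j, k. That is one component of size 6.
The largest has 6 vertices.

6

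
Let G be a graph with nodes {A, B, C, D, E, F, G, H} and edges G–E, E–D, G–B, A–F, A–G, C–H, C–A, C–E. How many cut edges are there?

4

The edges on the cycle C-A-G-E-C are not bridges since each lies on that cycle.
But removing E–D disconnects E from D; removing G–B disconnects G from B; removing A–F disconnects A from F; removing C–H disconnects C from H — these are bridges.
That makes 4 bridges.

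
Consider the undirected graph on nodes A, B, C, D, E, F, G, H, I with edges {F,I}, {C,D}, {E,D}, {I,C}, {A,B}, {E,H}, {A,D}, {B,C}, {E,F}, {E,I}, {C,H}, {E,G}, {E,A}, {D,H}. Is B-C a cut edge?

No

After removing B-C, the path B-A-D-C still connects them, so the edge is not a bridge.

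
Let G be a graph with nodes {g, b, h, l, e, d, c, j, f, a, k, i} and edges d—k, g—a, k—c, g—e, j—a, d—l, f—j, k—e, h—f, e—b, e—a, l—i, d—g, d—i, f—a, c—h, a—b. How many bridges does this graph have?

0

The edges on the cycle d-l-i-d are not bridges since each lies on that cycle.
Every edge lies on some cycle, so there are no bridges.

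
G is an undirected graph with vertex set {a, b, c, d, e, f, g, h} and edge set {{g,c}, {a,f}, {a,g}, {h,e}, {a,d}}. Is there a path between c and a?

From c we can reach a, c, d, f, g, which includes a.

Yes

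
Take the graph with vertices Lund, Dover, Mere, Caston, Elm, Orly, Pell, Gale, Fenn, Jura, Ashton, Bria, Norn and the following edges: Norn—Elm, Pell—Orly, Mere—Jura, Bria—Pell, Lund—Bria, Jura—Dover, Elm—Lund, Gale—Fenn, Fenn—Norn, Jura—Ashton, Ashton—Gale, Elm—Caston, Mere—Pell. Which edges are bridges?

Caston-Elm, Dover-Jura, Orly-Pell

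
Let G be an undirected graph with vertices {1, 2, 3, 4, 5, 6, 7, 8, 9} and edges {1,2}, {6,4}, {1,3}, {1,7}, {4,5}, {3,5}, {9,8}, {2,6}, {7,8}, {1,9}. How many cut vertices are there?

1

Removing 1 increases the component count from 1 to 2, so 1 is a cut vertex.
By contrast removing 7 leaves 1 component; it is not a cut vertex. No other vertex is a cut vertex either.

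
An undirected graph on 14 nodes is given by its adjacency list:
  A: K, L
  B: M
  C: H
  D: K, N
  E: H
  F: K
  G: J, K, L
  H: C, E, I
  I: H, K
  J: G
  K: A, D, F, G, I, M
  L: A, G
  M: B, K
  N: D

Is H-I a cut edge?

Yes

Removing H-I leaves no path between H and I: the component count goes from 1 to 2. So it is a bridge.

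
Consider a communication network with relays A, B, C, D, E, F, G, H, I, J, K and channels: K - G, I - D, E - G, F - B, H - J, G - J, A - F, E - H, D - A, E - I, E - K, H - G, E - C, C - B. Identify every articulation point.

Removing E increases the component count from 1 to 2, so E is a cut vertex.
By contrast removing D leaves 1 component; it is not a cut vertex. No other vertex is a cut vertex either.

E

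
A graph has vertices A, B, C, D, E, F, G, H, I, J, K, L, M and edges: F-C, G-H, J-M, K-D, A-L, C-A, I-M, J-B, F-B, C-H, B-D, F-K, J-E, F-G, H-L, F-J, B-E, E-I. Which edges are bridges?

The edges on the cycle C-A-L-H-C are not bridges since each lies on that cycle.
Every edge lies on some cycle, so there are no bridges.

none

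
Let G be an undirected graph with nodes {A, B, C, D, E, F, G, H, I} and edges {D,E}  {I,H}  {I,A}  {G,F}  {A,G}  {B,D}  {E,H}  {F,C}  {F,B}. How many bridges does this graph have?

The edges on the cycle I-A-G-F-B-D-E-H-I are not bridges since each lies on that cycle.
But removing C—F disconnects C from F — this is a bridge.

1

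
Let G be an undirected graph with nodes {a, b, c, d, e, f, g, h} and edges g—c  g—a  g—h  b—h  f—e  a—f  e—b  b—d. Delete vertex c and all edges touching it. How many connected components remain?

1

With c gone, the remaining components are: {a, b, d, e, f, g, h}.
That is 1 component.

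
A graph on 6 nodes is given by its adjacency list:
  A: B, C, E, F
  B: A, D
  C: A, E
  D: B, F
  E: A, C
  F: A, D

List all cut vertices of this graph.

Removing A increases the component count from 1 to 2, so A is a cut vertex.
By contrast removing C leaves 1 component; it is not a cut vertex. No other vertex is a cut vertex either.

A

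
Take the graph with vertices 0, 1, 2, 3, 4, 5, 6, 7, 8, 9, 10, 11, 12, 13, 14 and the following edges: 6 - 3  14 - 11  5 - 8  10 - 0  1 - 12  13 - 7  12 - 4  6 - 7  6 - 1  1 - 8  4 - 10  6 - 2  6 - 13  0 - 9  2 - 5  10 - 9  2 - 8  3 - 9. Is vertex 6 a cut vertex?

Deleting 6 raises the number of components from 2 to 3, so 6 is a cut vertex.

Yes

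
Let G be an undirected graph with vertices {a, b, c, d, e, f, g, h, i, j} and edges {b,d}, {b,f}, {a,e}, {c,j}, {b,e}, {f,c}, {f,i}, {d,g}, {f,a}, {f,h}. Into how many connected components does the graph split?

Starting from a we can reach a, b, c, d, e, f, g, h, i, j. That is one component of size 10.
Total: 1 component.

1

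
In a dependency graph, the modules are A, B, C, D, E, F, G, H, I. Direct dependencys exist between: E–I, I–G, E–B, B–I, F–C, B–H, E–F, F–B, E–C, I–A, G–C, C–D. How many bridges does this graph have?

3

The edges on the cycle E-F-B-E are not bridges since each lies on that cycle.
But removing B–H disconnects B from H; removing A–I disconnects A from I; removing C–D disconnects C from D — these are bridges.
That makes 3 bridges.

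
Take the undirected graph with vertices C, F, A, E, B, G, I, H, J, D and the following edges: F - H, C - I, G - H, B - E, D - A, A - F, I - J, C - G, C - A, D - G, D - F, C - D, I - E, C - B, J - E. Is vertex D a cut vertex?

No

Deleting D leaves 1 component (was 1) (its neighbors A, C, F, G remain connected to each other), so D is not a cut vertex.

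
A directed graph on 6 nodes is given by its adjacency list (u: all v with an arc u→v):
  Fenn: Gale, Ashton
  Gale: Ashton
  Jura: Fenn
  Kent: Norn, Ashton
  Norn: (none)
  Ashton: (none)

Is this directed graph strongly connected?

No

There is no directed path from Jura to Norn, so the graph is not strongly connected.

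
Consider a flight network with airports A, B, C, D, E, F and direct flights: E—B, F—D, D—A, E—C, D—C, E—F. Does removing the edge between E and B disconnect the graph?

Yes

Removing E—B leaves no path between E and B: the component count goes from 1 to 2. So it is a bridge.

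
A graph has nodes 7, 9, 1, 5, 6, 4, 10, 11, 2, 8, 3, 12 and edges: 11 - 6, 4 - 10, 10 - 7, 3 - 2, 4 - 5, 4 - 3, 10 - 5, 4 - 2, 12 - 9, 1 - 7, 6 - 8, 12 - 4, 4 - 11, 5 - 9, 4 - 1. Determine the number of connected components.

Starting from 1 we can reach 1, 2, 3, 4, 5, 6, 7, 8, 9, 10, 11, 12. That is one component of size 12.
Total: 1 component.

1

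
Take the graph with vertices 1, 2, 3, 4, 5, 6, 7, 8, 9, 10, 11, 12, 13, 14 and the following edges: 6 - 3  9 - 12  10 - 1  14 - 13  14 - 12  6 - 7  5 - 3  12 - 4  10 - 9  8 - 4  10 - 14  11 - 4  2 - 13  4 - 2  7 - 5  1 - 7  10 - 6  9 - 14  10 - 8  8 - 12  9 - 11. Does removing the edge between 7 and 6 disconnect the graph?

After removing 7 - 6, the path 7-1-10-6 still connects them, so the edge is not a bridge.

No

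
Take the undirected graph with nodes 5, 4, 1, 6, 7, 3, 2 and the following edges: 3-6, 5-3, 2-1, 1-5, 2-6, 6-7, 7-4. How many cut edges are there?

The edges on the cycle 2-1-5-3-6-2 are not bridges since each lies on that cycle.
But removing 6-7 disconnects 6 from 7; removing 7-4 disconnects 7 from 4 — these are bridges.
That makes 2 bridges.

2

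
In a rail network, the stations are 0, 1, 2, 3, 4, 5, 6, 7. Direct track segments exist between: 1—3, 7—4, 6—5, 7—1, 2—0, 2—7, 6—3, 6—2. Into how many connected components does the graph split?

1

Starting from 0 we can reach 0, 1, 2, 3, 4, 5, 6, 7. That is one component of size 8.
Total: 1 component.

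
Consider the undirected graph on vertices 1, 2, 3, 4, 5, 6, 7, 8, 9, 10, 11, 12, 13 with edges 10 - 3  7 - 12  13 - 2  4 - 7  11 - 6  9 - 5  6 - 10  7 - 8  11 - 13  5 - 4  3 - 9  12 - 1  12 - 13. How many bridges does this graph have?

3

The edges on the cycle 11-6-10-3-9-5-4-7-12-13-11 are not bridges since each lies on that cycle.
But removing 12 - 1 disconnects 12 from 1; removing 8 - 7 disconnects 8 from 7; removing 13 - 2 disconnects 13 from 2 — these are bridges.
That makes 3 bridges.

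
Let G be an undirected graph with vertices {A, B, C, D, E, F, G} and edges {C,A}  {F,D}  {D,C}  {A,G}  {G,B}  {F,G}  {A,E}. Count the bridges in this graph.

The edges on the cycle F-D-C-A-G-F are not bridges since each lies on that cycle.
But removing G-B disconnects G from B; removing A-E disconnects A from E — these are bridges.
That makes 2 bridges.

2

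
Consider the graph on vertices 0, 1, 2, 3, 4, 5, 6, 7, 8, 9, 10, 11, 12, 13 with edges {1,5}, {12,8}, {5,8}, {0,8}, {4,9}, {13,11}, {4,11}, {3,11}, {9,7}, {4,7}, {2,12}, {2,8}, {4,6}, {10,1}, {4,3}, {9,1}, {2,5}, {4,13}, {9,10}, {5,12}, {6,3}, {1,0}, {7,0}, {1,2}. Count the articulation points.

Removing 4 increases the component count from 1 to 2, so 4 is a cut vertex.
By contrast removing 3 leaves 1 component; it is not a cut vertex. No other vertex is a cut vertex either.

1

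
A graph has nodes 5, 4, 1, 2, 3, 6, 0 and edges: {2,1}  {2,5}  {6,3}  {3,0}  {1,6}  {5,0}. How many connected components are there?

2

4 is isolated — a component by itself.
Starting from 0 we can reach 0, 1, 2, 3, 5, 6. That is one component of size 6.
Total: 2 components.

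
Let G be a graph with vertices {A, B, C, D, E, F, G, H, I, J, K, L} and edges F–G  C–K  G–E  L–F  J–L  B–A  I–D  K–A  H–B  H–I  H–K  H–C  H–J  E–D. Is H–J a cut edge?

After removing H–J, the path H-I-D-E-G-F-L-J still connects them, so the edge is not a bridge.

No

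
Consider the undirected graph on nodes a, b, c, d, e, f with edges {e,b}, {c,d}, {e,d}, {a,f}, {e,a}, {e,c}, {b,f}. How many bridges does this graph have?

The edges on the cycle e-c-d-e are not bridges since each lies on that cycle.
Every edge lies on some cycle, so there are no bridges.

0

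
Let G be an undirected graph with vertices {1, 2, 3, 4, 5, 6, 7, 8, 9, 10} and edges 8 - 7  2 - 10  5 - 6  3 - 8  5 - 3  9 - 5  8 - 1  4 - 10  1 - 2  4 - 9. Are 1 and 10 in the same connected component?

From 1 we can reach 1, 2, 3, 4, 5, 6, 7, 8, 9, 10, which includes 10.

Yes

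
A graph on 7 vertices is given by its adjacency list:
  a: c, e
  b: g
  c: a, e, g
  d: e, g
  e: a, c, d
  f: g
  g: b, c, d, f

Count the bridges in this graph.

2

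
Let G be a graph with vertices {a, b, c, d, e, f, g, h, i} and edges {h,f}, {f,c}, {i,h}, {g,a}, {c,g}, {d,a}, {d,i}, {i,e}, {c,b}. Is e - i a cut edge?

Removing e - i leaves no path between e and i: the component count goes from 1 to 2. So it is a bridge.

Yes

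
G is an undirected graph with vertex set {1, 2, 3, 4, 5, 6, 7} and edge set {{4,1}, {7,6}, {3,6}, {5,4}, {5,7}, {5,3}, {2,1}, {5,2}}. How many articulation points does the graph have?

Removing 5 increases the component count from 1 to 2, so 5 is a cut vertex.
By contrast removing 3 leaves 1 component; it is not a cut vertex. No other vertex is a cut vertex either.

1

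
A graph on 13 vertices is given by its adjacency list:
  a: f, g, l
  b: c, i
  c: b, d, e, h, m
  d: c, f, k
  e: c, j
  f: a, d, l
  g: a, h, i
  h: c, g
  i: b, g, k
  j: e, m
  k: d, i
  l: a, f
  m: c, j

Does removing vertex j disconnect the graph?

No

Deleting j leaves 1 component (was 1) (its neighbors e, m remain connected to each other), so j is not a cut vertex.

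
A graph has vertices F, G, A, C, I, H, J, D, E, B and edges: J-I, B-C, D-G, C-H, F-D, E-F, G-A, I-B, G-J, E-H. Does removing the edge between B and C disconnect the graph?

No

After removing B-C, the path B-I-J-G-D-F-E-H-C still connects them, so the edge is not a bridge.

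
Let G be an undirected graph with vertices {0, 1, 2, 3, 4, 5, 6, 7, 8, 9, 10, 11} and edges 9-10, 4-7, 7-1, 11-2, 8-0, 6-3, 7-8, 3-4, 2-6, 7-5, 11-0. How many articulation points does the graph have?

Removing 7 increases the component count from 2 to 4, so 7 is a cut vertex.
By contrast removing 6 leaves 2 components; it is not a cut vertex. No other vertex is a cut vertex either.

1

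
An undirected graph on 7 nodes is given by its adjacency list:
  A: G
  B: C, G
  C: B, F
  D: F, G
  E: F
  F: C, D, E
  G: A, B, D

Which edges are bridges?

A-G, E-F

The edges on the cycle G-B-C-F-D-G are not bridges since each lies on that cycle.
But removing F-E disconnects F from E; removing G-A disconnects G from A — these are bridges.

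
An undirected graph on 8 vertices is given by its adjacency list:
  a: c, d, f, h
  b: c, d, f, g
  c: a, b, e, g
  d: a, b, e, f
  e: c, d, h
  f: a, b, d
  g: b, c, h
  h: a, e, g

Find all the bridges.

none

The edges on the cycle g-c-b-g are not bridges since each lies on that cycle.
Every edge lies on some cycle, so there are no bridges.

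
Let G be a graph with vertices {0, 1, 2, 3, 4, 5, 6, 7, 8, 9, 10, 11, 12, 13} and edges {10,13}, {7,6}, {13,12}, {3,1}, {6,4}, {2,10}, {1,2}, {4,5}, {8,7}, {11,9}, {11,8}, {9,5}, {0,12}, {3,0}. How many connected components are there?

Starting from 4 we can reach 4, 5, 6, 7, 8, 9, 11. That is one component of size 7.
Starting from 0 we can reach 0, 1, 2, 3, 10, 12, 13. That is one component of size 7.
Total: 2 components.

2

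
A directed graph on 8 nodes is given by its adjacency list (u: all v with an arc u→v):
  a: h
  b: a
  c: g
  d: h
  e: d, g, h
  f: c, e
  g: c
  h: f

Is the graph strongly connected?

No

There is no directed path from d to a, so the graph is not strongly connected.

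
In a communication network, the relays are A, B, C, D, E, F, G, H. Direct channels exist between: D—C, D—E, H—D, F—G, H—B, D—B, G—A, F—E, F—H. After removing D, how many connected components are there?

With D gone, the remaining components are: {C}; {A, B, E, F, G, H}.
That is 2 components.

2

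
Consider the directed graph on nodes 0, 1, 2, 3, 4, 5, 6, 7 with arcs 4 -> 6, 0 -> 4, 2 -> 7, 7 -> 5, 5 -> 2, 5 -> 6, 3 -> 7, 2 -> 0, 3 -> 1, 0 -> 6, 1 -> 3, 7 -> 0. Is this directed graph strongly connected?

No

There is no directed path from 7 to 1, so the graph is not strongly connected.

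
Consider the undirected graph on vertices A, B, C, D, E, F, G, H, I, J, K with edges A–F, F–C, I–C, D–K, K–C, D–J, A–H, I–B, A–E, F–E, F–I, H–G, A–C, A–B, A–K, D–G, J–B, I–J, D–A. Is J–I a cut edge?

After removing J–I, the path J-B-I still connects them, so the edge is not a bridge.

No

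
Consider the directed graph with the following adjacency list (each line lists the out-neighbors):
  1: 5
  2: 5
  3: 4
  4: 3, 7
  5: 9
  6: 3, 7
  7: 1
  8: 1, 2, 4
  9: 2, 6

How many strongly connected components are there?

{1, 2, 3, 4, 5, 6, 7, 9} are all mutually reachable — one SCC of size 8.
{8} is an SCC by itself.
That gives 2 strongly connected components.

2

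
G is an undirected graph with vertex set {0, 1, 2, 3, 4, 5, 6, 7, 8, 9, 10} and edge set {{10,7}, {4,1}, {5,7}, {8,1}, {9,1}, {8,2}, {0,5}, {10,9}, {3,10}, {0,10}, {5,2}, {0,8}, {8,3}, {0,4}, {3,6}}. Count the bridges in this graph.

The edges on the cycle 0-4-1-8-0 are not bridges since each lies on that cycle.
But removing 6–3 disconnects 6 from 3 — this is a bridge.

1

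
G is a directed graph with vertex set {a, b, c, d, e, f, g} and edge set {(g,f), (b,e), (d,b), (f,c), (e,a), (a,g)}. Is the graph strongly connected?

No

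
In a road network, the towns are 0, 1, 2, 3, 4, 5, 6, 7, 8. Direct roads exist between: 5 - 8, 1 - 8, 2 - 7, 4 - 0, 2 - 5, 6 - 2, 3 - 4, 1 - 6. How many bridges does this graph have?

The edges on the cycle 1-6-2-5-8-1 are not bridges since each lies on that cycle.
But removing 3 - 4 disconnects 3 from 4; removing 2 - 7 disconnects 2 from 7; removing 0 - 4 disconnects 0 from 4 — these are bridges.
That makes 3 bridges.

3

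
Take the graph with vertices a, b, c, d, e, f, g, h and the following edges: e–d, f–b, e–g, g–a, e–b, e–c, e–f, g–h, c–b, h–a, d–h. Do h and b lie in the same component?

Yes

From h we can reach a, b, c, d, e, f, g, h, which includes b.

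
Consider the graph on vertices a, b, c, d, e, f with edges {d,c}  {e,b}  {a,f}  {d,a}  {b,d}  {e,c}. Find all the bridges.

The edges on the cycle e-b-d-c-e are not bridges since each lies on that cycle.
But removing a - f disconnects a from f; removing d - a disconnects d from a — these are bridges.

a-d, a-f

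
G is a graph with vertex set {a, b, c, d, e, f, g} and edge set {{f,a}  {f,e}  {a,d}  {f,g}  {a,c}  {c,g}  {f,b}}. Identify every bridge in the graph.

a-d, b-f, e-f

The edges on the cycle f-a-c-g-f are not bridges since each lies on that cycle.
But removing a - d disconnects a from d; removing f - b disconnects f from b; removing f - e disconnects f from e — these are bridges.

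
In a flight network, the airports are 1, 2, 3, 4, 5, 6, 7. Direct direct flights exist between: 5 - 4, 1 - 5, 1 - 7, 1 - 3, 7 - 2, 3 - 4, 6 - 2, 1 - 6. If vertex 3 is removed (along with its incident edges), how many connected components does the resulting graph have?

1

With 3 gone, the remaining components are: {1, 2, 4, 5, 6, 7}.
That is 1 component.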